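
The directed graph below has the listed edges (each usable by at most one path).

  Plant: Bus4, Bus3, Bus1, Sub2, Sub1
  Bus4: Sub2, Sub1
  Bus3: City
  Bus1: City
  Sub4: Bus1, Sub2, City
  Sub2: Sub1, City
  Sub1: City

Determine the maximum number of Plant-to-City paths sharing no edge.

Assign every edge capacity 1; by Menger, the answer equals the max flow.
Path Plant→Bus3→City (+1); total 1.
Path Plant→Bus1→City (+1); total 2.
Path Plant→Sub2→City (+1); total 3.
Path Plant→Sub1→City (+1); total 4.
No residual Plant→City path; max flow = 4.
Certifying cut of size 4: {Plant→Bus1, Plant→Bus3, Sub1→City, Sub2→City}.

4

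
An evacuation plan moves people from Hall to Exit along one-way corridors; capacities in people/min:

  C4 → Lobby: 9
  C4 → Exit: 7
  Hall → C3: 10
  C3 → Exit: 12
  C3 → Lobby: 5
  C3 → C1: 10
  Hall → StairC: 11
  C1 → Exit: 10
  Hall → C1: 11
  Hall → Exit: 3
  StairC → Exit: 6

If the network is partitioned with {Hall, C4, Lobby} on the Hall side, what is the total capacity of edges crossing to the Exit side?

42

Edges leaving {Hall, C4, Lobby}: Hall→StairC (11), Hall→C3 (10), Hall→C1 (11), Hall→Exit (3), C4→Exit (7).
Cut capacity = 11 + 10 + 11 + 3 + 7 = 42.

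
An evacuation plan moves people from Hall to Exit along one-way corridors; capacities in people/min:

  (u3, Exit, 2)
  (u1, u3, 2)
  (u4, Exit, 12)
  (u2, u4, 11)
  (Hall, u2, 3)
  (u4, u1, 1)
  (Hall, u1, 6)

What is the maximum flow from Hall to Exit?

Augment Hall→u1→u3→Exit: bottleneck 2, flow now 2.
Augment Hall→u2→u4→Exit: bottleneck 3, flow now 5.
No augmenting path remains; maximum flow = 5.
In the residual graph, reachable from Hall: {Hall, u1}.
Min-cut edges: Hall→u2 (3), u1→u3 (2); capacity 3 + 2 = 5.
This cut is saturated, so no flow can exceed 5.

5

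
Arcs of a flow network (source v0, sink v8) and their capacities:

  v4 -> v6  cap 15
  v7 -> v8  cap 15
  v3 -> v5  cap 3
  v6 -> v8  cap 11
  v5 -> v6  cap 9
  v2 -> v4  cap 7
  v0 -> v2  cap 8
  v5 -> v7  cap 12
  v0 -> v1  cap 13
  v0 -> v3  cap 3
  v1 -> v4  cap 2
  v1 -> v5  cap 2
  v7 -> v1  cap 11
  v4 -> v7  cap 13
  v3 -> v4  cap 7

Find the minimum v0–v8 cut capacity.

14

Augment v0→v1→v4→v6→v8: bottleneck 2, flow now 2.
Augment v0→v1→v5→v6→v8: bottleneck 2, flow now 4.
Augment v0→v2→v4→v6→v8: bottleneck 7, flow now 11.
Augment v0→v3→v4→v7→v8: bottleneck 3, flow now 14.
No augmenting path remains; maximum flow = 14.
By max-flow min-cut, the minimum cut capacity equals the max flow.
In the residual graph, reachable from v0: {v0, v1, v2}.
Min-cut edges: v0→v3 (3), v1→v4 (2), v1→v5 (2), v2→v4 (7); capacity 3 + 2 + 2 + 7 = 14.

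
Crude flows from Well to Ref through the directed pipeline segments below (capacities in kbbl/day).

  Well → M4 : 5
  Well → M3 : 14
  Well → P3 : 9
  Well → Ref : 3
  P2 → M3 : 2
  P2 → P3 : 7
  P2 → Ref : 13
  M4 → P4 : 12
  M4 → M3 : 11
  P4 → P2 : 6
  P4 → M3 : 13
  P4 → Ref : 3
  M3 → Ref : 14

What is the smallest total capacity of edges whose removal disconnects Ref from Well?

Augment Well→Ref: bottleneck 3, flow now 3.
Augment Well→M3→Ref: bottleneck 14, flow now 17.
Augment Well→M4→P4→Ref: bottleneck 3, flow now 20.
Augment Well→M4→P4→P2→Ref: bottleneck 2, flow now 22.
No augmenting path remains; maximum flow = 22.
By max-flow min-cut, the minimum cut capacity equals the max flow.
In the residual graph, reachable from Well: {Well, P3}.
Min-cut edges: Well→M4 (5), Well→M3 (14), Well→Ref (3); capacity 5 + 14 + 3 = 22.

22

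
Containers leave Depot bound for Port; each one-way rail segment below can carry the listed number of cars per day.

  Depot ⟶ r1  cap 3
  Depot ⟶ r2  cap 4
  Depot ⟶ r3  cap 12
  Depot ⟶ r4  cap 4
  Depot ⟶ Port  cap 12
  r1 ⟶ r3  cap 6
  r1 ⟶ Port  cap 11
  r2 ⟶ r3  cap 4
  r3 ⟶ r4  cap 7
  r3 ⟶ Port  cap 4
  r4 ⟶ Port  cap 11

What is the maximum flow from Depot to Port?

30

Augment Depot→Port: bottleneck 12, flow now 12.
Augment Depot→r1→Port: bottleneck 3, flow now 15.
Augment Depot→r3→Port: bottleneck 4, flow now 19.
Augment Depot→r4→Port: bottleneck 4, flow now 23.
Augment Depot→r3→r4→Port: bottleneck 7, flow now 30.
No augmenting path remains; maximum flow = 30.
In the residual graph, reachable from Depot: {Depot, r2, r3}.
Min-cut edges: Depot→r1 (3), Depot→r4 (4), Depot→Port (12), r3→r4 (7), r3→Port (4); capacity 3 + 4 + 12 + 7 + 4 = 30.
This cut is saturated, so no flow can exceed 30.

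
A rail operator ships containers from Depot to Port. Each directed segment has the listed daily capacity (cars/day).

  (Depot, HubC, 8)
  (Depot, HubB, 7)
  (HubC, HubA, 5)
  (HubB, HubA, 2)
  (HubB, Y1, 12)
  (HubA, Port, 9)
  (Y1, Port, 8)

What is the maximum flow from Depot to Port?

12

Augment Depot→HubC→HubA→Port: bottleneck 5, flow now 5.
Augment Depot→HubB→HubA→Port: bottleneck 2, flow now 7.
Augment Depot→HubB→Y1→Port: bottleneck 5, flow now 12.
No augmenting path remains; maximum flow = 12.
In the residual graph, reachable from Depot: {Depot, HubC}.
Min-cut edges: Depot→HubB (7), HubC→HubA (5); capacity 7 + 5 = 12.
This cut is saturated, so no flow can exceed 12.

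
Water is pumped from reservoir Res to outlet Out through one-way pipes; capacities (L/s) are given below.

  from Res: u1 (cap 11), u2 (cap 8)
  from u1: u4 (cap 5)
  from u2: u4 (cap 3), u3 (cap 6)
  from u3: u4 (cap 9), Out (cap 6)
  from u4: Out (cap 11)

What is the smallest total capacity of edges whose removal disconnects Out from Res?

Augment Res→u1→u4→Out: bottleneck 5, flow now 5.
Augment Res→u2→u3→Out: bottleneck 6, flow now 11.
Augment Res→u2→u4→Out: bottleneck 2, flow now 13.
No augmenting path remains; maximum flow = 13.
By max-flow min-cut, the minimum cut capacity equals the max flow.
In the residual graph, reachable from Res: {Res, u1}.
Min-cut edges: Res→u2 (8), u1→u4 (5); capacity 8 + 5 = 13.

13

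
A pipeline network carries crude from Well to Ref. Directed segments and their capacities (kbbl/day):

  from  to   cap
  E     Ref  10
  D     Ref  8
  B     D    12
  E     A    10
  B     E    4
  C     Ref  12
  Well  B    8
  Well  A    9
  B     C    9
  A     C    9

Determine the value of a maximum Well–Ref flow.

17

Augment Well→A→C→Ref: bottleneck 9, flow now 9.
Augment Well→B→C→Ref: bottleneck 3, flow now 12.
Augment Well→B→D→Ref: bottleneck 5, flow now 17.
No augmenting path remains; maximum flow = 17.
In the residual graph, reachable from Well: {Well}.
Min-cut edges: Well→A (9), Well→B (8); capacity 9 + 8 = 17.
This cut is saturated, so no flow can exceed 17.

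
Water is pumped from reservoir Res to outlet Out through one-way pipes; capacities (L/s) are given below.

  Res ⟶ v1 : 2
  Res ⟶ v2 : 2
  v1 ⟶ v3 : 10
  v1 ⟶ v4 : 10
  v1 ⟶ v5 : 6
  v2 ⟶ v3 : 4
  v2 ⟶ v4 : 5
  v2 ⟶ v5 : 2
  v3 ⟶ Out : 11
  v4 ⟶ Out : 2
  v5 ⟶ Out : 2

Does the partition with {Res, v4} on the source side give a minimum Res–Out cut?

No — its capacity is 6, but the minimum cut has capacity 4.

Given cut capacity: 2 + 2 + 2 = 6.
Augment Res→v1→v3→Out: bottleneck 2, flow now 2.
Augment Res→v2→v3→Out: bottleneck 2, flow now 4.
No augmenting path remains; maximum flow = 4.
In the residual graph, reachable from Res: {Res}.
Min-cut edges: Res→v1 (2), Res→v2 (2); capacity 2 + 2 = 4.
Cut capacity 6 exceeds the max flow 4, so it is not minimum.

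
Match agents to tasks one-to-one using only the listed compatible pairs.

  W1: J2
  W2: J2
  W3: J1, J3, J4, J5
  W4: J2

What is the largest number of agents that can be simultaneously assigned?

Unit-capacity flow: source→left, listed edges, right→sink; max matching = max flow.
Augmenting path W1→J2 (+1); matched 1.
Augmenting path W3→J1 (+1); matched 2.
No augmenting path remains; maximum matching = 2.
König certificate: {W3, J2} is a vertex cover of size 2 (every listed pair touches it), so no matching can be larger.

2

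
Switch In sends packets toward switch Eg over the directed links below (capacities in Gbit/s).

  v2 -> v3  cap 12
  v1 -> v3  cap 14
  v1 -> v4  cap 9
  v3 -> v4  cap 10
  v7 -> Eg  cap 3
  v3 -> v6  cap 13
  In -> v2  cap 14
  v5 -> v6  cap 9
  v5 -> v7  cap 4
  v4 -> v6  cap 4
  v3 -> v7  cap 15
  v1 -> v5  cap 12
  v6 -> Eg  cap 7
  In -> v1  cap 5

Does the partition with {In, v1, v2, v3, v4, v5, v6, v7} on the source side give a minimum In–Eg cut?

Yes — it is a minimum cut (capacity 10).

Given cut capacity: 7 + 3 = 10.
Augment In→v1→v3→v6→Eg: bottleneck 5, flow now 5.
Augment In→v2→v3→v6→Eg: bottleneck 2, flow now 7.
Augment In→v2→v3→v7→Eg: bottleneck 3, flow now 10.
No augmenting path remains; maximum flow = 10.
Cut capacity 10 equals the max flow, so it is a minimum cut.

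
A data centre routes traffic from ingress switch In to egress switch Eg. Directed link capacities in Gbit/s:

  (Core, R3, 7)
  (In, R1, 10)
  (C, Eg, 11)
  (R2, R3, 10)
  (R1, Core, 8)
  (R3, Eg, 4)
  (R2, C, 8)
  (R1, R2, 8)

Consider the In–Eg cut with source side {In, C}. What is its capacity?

Edges leaving {In, C}: In→R1 (10), C→Eg (11).
Cut capacity = 10 + 11 = 21.

21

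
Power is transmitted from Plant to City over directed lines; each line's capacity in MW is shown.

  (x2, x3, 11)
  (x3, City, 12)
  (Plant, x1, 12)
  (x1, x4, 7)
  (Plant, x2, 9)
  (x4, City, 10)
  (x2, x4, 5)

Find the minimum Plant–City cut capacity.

16

Augment Plant→x1→x4→City: bottleneck 7, flow now 7.
Augment Plant→x2→x3→City: bottleneck 9, flow now 16.
No augmenting path remains; maximum flow = 16.
By max-flow min-cut, the minimum cut capacity equals the max flow.
In the residual graph, reachable from Plant: {Plant, x1}.
Min-cut edges: Plant→x2 (9), x1→x4 (7); capacity 9 + 7 = 16.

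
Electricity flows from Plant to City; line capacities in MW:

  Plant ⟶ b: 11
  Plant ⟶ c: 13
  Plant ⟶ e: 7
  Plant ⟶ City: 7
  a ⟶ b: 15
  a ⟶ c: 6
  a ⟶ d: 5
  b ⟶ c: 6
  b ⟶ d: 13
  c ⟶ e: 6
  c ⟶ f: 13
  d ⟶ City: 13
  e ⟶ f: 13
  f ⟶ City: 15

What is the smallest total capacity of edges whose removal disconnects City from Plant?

33

Augment Plant→City: bottleneck 7, flow now 7.
Augment Plant→b→d→City: bottleneck 11, flow now 18.
Augment Plant→c→f→City: bottleneck 13, flow now 31.
Augment Plant→e→f→City: bottleneck 2, flow now 33.
No augmenting path remains; maximum flow = 33.
By max-flow min-cut, the minimum cut capacity equals the max flow.
In the residual graph, reachable from Plant: {Plant, c, e, f}.
Min-cut edges: Plant→b (11), Plant→City (7), f→City (15); capacity 11 + 7 + 15 = 33.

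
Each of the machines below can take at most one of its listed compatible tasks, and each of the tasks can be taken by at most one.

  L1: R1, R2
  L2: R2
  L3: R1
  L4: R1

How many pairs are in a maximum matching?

Unit-capacity flow: source→left, listed edges, right→sink; max matching = max flow.
Augmenting path L1→R1 (+1); matched 1.
Augmenting path L2→R2 (+1); matched 2.
No augmenting path remains; maximum matching = 2.
König certificate: {R1, R2} is a vertex cover of size 2 (every listed pair touches it), so no matching can be larger.

2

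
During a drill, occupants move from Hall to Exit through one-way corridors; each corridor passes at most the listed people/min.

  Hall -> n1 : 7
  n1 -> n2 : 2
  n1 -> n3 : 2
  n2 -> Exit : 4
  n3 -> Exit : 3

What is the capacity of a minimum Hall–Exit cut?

4

Augment Hall→n1→n2→Exit: bottleneck 2, flow now 2.
Augment Hall→n1→n3→Exit: bottleneck 2, flow now 4.
No augmenting path remains; maximum flow = 4.
By max-flow min-cut, the minimum cut capacity equals the max flow.
In the residual graph, reachable from Hall: {Hall, n1}.
Min-cut edges: n1→n2 (2), n1→n3 (2); capacity 2 + 2 = 4.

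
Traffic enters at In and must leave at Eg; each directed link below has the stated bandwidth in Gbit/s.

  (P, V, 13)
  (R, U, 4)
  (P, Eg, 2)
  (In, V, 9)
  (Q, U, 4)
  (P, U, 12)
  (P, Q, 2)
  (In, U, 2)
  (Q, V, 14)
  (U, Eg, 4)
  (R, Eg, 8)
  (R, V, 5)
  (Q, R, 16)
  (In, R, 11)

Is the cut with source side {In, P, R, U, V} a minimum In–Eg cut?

Given cut capacity: 2 + 2 + 8 + 4 = 16.
Augment In→R→Eg: bottleneck 8, flow now 8.
Augment In→U→Eg: bottleneck 2, flow now 10.
Augment In→R→U→Eg: bottleneck 2, flow now 12.
No augmenting path remains; maximum flow = 12.
In the residual graph, reachable from In: {In, R, U, V}.
Min-cut edges: R→Eg (8), U→Eg (4); capacity 8 + 4 = 12.
Cut capacity 16 exceeds the max flow 12, so it is not minimum.

No — its capacity is 16, but the minimum cut has capacity 12.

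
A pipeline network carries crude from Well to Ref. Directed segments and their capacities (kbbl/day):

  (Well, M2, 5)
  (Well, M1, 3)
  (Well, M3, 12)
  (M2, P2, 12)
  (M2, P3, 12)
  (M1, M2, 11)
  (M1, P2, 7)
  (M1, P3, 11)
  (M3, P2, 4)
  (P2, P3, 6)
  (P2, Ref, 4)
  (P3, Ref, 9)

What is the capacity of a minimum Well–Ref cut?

Augment Well→M2→P2→Ref: bottleneck 4, flow now 4.
Augment Well→M2→P3→Ref: bottleneck 1, flow now 5.
Augment Well→M1→P3→Ref: bottleneck 3, flow now 8.
Augment Well→M3→P2→P3→Ref: bottleneck 4, flow now 12.
No augmenting path remains; maximum flow = 12.
By max-flow min-cut, the minimum cut capacity equals the max flow.
In the residual graph, reachable from Well: {Well, M3}.
Min-cut edges: Well→M2 (5), Well→M1 (3), M3→P2 (4); capacity 5 + 3 + 4 = 12.

12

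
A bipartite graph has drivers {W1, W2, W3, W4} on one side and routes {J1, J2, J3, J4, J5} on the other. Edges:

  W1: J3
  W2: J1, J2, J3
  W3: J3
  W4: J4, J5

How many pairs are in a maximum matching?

3

Unit-capacity flow: source→left, listed edges, right→sink; max matching = max flow.
Augmenting path W1→J3 (+1); matched 1.
Augmenting path W2→J1 (+1); matched 2.
Augmenting path W4→J4 (+1); matched 3.
No augmenting path remains; maximum matching = 3.
König certificate: {W2, W4, J3} is a vertex cover of size 3 (every listed pair touches it), so no matching can be larger.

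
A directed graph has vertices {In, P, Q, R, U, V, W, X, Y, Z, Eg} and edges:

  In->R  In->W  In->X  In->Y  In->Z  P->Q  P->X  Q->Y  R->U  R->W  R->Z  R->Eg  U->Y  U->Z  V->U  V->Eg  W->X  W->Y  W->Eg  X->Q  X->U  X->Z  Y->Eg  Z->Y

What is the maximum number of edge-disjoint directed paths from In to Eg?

3

Assign every edge capacity 1; by Menger, the answer equals the max flow.
Path In→R→Eg (+1); total 1.
Path In→W→Eg (+1); total 2.
Path In→Y→Eg (+1); total 3.
No residual In→Eg path; max flow = 3.
Certifying cut of size 3: {In→R, In→W, Y→Eg}.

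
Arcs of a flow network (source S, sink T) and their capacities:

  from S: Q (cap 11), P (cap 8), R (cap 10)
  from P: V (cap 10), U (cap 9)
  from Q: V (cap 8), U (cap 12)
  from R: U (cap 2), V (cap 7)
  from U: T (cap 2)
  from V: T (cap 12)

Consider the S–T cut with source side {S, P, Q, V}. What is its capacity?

Edges leaving {S, P, Q, V}: S→R (10), P→U (9), Q→U (12), V→T (12).
Cut capacity = 10 + 9 + 12 + 12 = 43.

43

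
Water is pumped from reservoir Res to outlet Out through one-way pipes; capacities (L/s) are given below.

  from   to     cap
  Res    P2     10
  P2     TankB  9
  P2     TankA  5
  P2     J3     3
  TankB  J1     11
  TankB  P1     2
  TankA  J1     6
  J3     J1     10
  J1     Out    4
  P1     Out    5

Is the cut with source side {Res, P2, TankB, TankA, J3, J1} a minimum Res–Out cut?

Given cut capacity: 2 + 4 = 6.
Augment Res→P2→TankB→J1→Out: bottleneck 4, flow now 4.
Augment Res→P2→TankB→P1→Out: bottleneck 2, flow now 6.
No augmenting path remains; maximum flow = 6.
Cut capacity 6 equals the max flow, so it is a minimum cut.

Yes — it is a minimum cut (capacity 6).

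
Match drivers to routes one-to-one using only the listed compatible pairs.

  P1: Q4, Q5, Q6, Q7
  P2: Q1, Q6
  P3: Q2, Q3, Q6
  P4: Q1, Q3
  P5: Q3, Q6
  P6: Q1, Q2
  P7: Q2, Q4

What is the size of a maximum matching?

Unit-capacity flow: source→left, listed edges, right→sink; max matching = max flow.
Augmenting path P1→Q4 (+1); matched 1.
Augmenting path P2→Q1 (+1); matched 2.
Augmenting path P3→Q2 (+1); matched 3.
Augmenting path P4→Q3 (+1); matched 4.
Augmenting path P5→Q6 (+1); matched 5.
Augmenting path P7→Q4→P1→Q5 (+1); matched 6.
No augmenting path remains; maximum matching = 6.
König certificate: {P1, P7, Q1, Q2, Q3, Q6} is a vertex cover of size 6 (every listed pair touches it), so no matching can be larger.

6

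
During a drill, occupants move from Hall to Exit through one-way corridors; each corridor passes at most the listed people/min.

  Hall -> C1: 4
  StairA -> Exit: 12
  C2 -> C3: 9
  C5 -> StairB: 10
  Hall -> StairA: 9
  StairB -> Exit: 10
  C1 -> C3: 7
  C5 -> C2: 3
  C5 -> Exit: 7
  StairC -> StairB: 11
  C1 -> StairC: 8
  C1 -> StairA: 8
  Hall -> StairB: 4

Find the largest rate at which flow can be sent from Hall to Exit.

17

Augment Hall→StairA→Exit: bottleneck 9, flow now 9.
Augment Hall→StairB→Exit: bottleneck 4, flow now 13.
Augment Hall→C1→StairA→Exit: bottleneck 3, flow now 16.
Augment Hall→C1→StairC→StairB→Exit: bottleneck 1, flow now 17.
No augmenting path remains; maximum flow = 17.
In the residual graph, reachable from Hall: {Hall}.
Min-cut edges: Hall→C1 (4), Hall→StairA (9), Hall→StairB (4); capacity 4 + 9 + 4 = 17.
This cut is saturated, so no flow can exceed 17.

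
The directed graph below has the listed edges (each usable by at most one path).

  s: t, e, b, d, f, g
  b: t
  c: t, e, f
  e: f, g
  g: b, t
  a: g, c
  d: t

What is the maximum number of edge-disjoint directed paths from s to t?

4

Assign every edge capacity 1; by Menger, the answer equals the max flow.
Path s→t (+1); total 1.
Path s→b→t (+1); total 2.
Path s→d→t (+1); total 3.
Path s→g→t (+1); total 4.
No residual s→t path; max flow = 4.
Certifying cut of size 4: {b→t, g→t, s→d, s→t}.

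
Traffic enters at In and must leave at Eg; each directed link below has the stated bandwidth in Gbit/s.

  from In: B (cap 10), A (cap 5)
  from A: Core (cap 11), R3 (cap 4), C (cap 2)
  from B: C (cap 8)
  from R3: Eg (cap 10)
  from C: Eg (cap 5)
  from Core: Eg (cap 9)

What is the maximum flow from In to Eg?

10

Augment In→A→R3→Eg: bottleneck 4, flow now 4.
Augment In→A→C→Eg: bottleneck 1, flow now 5.
Augment In→B→C→Eg: bottleneck 4, flow now 9.
Augment In→B→C→A→Core→Eg: bottleneck 1, flow now 10. (uses reverse residual edge)
No augmenting path remains; maximum flow = 10.
In the residual graph, reachable from In: {In, B, C}.
Min-cut edges: In→A (5), C→Eg (5); capacity 5 + 5 = 10.
This cut is saturated, so no flow can exceed 10.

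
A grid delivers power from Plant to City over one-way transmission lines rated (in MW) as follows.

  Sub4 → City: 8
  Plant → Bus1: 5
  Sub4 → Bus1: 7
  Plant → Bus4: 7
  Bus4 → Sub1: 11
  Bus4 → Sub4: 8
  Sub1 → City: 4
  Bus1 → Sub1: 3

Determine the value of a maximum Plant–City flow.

10

Augment Plant→Bus4→Sub1→City: bottleneck 4, flow now 4.
Augment Plant→Bus4→Sub4→City: bottleneck 3, flow now 7.
Augment Plant→Bus1→Sub1→Bus4→Sub4→City: bottleneck 3, flow now 10. (uses reverse residual edge)
No augmenting path remains; maximum flow = 10.
In the residual graph, reachable from Plant: {Plant, Bus1}.
Min-cut edges: Plant→Bus4 (7), Bus1→Sub1 (3); capacity 7 + 3 = 10.
This cut is saturated, so no flow can exceed 10.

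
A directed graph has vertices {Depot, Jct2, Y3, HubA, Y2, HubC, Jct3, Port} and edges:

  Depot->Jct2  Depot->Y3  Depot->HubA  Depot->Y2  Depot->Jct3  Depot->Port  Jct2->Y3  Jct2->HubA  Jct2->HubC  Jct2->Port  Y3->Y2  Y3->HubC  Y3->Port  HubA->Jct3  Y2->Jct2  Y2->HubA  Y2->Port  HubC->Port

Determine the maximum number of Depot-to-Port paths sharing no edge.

4

Assign every edge capacity 1; by Menger, the answer equals the max flow.
Path Depot→Port (+1); total 1.
Path Depot→Jct2→Port (+1); total 2.
Path Depot→Y3→Port (+1); total 3.
Path Depot→Y2→Port (+1); total 4.
No residual Depot→Port path; max flow = 4.
Certifying cut of size 4: {Depot→Jct2, Depot→Port, Depot→Y2, Depot→Y3}.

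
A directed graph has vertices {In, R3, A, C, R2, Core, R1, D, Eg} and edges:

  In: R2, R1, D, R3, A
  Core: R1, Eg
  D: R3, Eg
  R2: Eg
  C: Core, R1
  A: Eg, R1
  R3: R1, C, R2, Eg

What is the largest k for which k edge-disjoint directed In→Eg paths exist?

Assign every edge capacity 1; by Menger, the answer equals the max flow.
Path In→R3→Eg (+1); total 1.
Path In→A→Eg (+1); total 2.
Path In→R2→Eg (+1); total 3.
Path In→D→Eg (+1); total 4.
No residual In→Eg path; max flow = 4.
Certifying cut of size 4: {In→A, In→D, In→R2, In→R3}.

4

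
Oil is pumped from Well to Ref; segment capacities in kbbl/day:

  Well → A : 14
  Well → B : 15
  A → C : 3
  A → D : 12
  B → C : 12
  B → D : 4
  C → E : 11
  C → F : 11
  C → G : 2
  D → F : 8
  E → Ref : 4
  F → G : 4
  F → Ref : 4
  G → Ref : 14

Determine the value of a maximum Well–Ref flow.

Augment Well→A→C→E→Ref: bottleneck 3, flow now 3.
Augment Well→A→D→F→Ref: bottleneck 4, flow now 7.
Augment Well→B→C→E→Ref: bottleneck 1, flow now 8.
Augment Well→B→C→G→Ref: bottleneck 2, flow now 10.
Augment Well→A→D→F→G→Ref: bottleneck 4, flow now 14.
No augmenting path remains; maximum flow = 14.
In the residual graph, reachable from Well: {Well, A, B, C, D, E, F}.
Min-cut edges: C→G (2), E→Ref (4), F→G (4), F→Ref (4); capacity 2 + 4 + 4 + 4 = 14.
This cut is saturated, so no flow can exceed 14.

14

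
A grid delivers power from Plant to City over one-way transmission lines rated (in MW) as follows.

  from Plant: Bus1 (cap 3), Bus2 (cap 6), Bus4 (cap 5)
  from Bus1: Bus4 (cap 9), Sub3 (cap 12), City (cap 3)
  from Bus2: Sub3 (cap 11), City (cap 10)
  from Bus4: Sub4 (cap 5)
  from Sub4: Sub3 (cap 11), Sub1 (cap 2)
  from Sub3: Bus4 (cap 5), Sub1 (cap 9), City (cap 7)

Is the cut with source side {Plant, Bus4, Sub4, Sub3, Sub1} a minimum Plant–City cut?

No — its capacity is 16, but the minimum cut has capacity 14.

Given cut capacity: 3 + 6 + 7 = 16.
Augment Plant→Bus1→City: bottleneck 3, flow now 3.
Augment Plant→Bus2→City: bottleneck 6, flow now 9.
Augment Plant→Bus4→Sub4→Sub3→City: bottleneck 5, flow now 14.
No augmenting path remains; maximum flow = 14.
In the residual graph, reachable from Plant: {Plant}.
Min-cut edges: Plant→Bus1 (3), Plant→Bus2 (6), Plant→Bus4 (5); capacity 3 + 6 + 5 = 14.
Cut capacity 16 exceeds the max flow 14, so it is not minimum.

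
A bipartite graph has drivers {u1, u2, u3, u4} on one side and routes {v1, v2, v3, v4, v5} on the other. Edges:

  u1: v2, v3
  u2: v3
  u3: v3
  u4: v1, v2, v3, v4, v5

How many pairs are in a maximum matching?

Unit-capacity flow: source→left, listed edges, right→sink; max matching = max flow.
Augmenting path u1→v2 (+1); matched 1.
Augmenting path u2→v3 (+1); matched 2.
Augmenting path u4→v1 (+1); matched 3.
No augmenting path remains; maximum matching = 3.
König certificate: {u1, u4, v3} is a vertex cover of size 3 (every listed pair touches it), so no matching can be larger.

3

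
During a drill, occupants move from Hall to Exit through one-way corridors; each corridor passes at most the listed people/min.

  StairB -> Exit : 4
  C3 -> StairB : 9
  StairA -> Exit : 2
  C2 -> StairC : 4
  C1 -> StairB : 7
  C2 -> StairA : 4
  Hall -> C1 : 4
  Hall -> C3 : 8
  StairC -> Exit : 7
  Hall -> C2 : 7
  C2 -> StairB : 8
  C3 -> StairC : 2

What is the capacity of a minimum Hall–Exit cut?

Augment Hall→C2→StairC→Exit: bottleneck 4, flow now 4.
Augment Hall→C2→StairA→Exit: bottleneck 2, flow now 6.
Augment Hall→C2→StairB→Exit: bottleneck 1, flow now 7.
Augment Hall→C1→StairB→Exit: bottleneck 3, flow now 10.
Augment Hall→C3→StairC→Exit: bottleneck 2, flow now 12.
No augmenting path remains; maximum flow = 12.
By max-flow min-cut, the minimum cut capacity equals the max flow.
In the residual graph, reachable from Hall: {Hall, C2, C1, C3, StairA, StairB}.
Min-cut edges: C2→StairC (4), C3→StairC (2), StairA→Exit (2), StairB→Exit (4); capacity 4 + 2 + 2 + 4 = 12.

12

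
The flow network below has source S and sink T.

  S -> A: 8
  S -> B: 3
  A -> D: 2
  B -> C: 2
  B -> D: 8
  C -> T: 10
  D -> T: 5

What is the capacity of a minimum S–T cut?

Augment S→A→D→T: bottleneck 2, flow now 2.
Augment S→B→C→T: bottleneck 2, flow now 4.
Augment S→B→D→T: bottleneck 1, flow now 5.
No augmenting path remains; maximum flow = 5.
By max-flow min-cut, the minimum cut capacity equals the max flow.
In the residual graph, reachable from S: {S, A}.
Min-cut edges: S→B (3), A→D (2); capacity 3 + 2 = 5.

5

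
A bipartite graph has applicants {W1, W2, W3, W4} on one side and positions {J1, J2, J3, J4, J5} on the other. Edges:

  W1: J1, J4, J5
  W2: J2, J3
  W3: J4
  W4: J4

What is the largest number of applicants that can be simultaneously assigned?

3

Unit-capacity flow: source→left, listed edges, right→sink; max matching = max flow.
Augmenting path W1→J1 (+1); matched 1.
Augmenting path W2→J2 (+1); matched 2.
Augmenting path W3→J4 (+1); matched 3.
No augmenting path remains; maximum matching = 3.
König certificate: {W1, W2, J4} is a vertex cover of size 3 (every listed pair touches it), so no matching can be larger.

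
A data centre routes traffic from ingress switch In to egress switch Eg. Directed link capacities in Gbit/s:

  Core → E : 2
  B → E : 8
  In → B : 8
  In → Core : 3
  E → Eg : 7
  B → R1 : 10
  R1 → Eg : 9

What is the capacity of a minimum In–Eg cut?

Augment In→Core→E→Eg: bottleneck 2, flow now 2.
Augment In→B→E→Eg: bottleneck 5, flow now 7.
Augment In→B→R1→Eg: bottleneck 3, flow now 10.
No augmenting path remains; maximum flow = 10.
By max-flow min-cut, the minimum cut capacity equals the max flow.
In the residual graph, reachable from In: {In, Core}.
Min-cut edges: In→B (8), Core→E (2); capacity 8 + 2 = 10.

10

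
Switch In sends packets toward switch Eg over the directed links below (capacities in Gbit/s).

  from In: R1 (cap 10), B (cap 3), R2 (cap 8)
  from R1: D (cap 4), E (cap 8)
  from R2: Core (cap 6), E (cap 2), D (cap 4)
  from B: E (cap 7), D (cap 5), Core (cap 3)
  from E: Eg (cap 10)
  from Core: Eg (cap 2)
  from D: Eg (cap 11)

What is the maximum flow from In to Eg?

Augment In→R1→E→Eg: bottleneck 8, flow now 8.
Augment In→R1→D→Eg: bottleneck 2, flow now 10.
Augment In→R2→E→Eg: bottleneck 2, flow now 12.
Augment In→R2→Core→Eg: bottleneck 2, flow now 14.
Augment In→R2→D→Eg: bottleneck 4, flow now 18.
Augment In→B→D→Eg: bottleneck 3, flow now 21.
No augmenting path remains; maximum flow = 21.
In the residual graph, reachable from In: {In}.
Min-cut edges: In→R1 (10), In→R2 (8), In→B (3); capacity 10 + 8 + 3 = 21.
This cut is saturated, so no flow can exceed 21.

21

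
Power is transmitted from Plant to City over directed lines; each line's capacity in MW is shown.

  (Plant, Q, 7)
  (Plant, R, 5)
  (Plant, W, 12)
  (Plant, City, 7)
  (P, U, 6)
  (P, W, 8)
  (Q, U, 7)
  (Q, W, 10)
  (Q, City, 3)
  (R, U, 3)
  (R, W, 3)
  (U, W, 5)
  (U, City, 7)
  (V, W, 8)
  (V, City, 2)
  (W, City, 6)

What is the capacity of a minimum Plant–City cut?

Augment Plant→City: bottleneck 7, flow now 7.
Augment Plant→Q→City: bottleneck 3, flow now 10.
Augment Plant→W→City: bottleneck 6, flow now 16.
Augment Plant→Q→U→City: bottleneck 4, flow now 20.
Augment Plant→R→U→City: bottleneck 3, flow now 23.
No augmenting path remains; maximum flow = 23.
By max-flow min-cut, the minimum cut capacity equals the max flow.
In the residual graph, reachable from Plant: {Plant, R, W}.
Min-cut edges: Plant→Q (7), Plant→City (7), R→U (3), W→City (6); capacity 7 + 7 + 3 + 6 = 23.

23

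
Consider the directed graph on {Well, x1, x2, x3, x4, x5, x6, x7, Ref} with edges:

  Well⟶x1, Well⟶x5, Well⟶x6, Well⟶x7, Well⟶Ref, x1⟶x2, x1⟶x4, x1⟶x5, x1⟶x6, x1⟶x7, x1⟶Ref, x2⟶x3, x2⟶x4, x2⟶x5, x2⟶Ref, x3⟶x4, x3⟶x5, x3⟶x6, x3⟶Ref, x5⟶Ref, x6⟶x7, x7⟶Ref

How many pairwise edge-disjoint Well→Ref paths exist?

Assign every edge capacity 1; by Menger, the answer equals the max flow.
Path Well→Ref (+1); total 1.
Path Well→x1→Ref (+1); total 2.
Path Well→x5→Ref (+1); total 3.
Path Well→x7→Ref (+1); total 4.
No residual Well→Ref path; max flow = 4.
Certifying cut of size 4: {Well→Ref, Well→x1, Well→x5, x7→Ref}.

4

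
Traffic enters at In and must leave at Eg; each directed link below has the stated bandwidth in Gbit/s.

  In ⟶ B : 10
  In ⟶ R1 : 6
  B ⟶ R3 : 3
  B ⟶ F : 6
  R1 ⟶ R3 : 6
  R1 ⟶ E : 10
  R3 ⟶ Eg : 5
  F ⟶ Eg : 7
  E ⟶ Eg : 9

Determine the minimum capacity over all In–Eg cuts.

15

Augment In→B→R3→Eg: bottleneck 3, flow now 3.
Augment In→B→F→Eg: bottleneck 6, flow now 9.
Augment In→R1→R3→Eg: bottleneck 2, flow now 11.
Augment In→R1→E→Eg: bottleneck 4, flow now 15.
No augmenting path remains; maximum flow = 15.
By max-flow min-cut, the minimum cut capacity equals the max flow.
In the residual graph, reachable from In: {In, B}.
Min-cut edges: In→R1 (6), B→R3 (3), B→F (6); capacity 6 + 3 + 6 = 15.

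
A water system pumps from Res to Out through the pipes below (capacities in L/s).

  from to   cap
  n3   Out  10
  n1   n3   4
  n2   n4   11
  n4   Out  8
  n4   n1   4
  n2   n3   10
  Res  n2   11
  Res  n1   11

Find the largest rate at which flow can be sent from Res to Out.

Augment Res→n1→n3→Out: bottleneck 4, flow now 4.
Augment Res→n2→n3→Out: bottleneck 6, flow now 10.
Augment Res→n2→n4→Out: bottleneck 5, flow now 15.
No augmenting path remains; maximum flow = 15.
In the residual graph, reachable from Res: {Res, n1}.
Min-cut edges: Res→n2 (11), n1→n3 (4); capacity 11 + 4 = 15.
This cut is saturated, so no flow can exceed 15.

15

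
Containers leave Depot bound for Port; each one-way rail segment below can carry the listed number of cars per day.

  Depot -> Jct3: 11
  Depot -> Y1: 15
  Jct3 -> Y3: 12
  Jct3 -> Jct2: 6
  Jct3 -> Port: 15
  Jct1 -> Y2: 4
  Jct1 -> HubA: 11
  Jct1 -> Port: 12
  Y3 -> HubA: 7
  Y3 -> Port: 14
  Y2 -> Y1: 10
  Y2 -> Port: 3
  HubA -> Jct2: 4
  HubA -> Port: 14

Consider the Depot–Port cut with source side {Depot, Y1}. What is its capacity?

11

Edges leaving {Depot, Y1}: Depot→Jct3 (11).
Cut capacity = 11 = 11.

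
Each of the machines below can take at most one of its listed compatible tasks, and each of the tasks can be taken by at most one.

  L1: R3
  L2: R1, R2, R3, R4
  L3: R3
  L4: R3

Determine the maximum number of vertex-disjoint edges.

Unit-capacity flow: source→left, listed edges, right→sink; max matching = max flow.
Augmenting path L1→R3 (+1); matched 1.
Augmenting path L2→R1 (+1); matched 2.
No augmenting path remains; maximum matching = 2.
König certificate: {L2, R3} is a vertex cover of size 2 (every listed pair touches it), so no matching can be larger.

2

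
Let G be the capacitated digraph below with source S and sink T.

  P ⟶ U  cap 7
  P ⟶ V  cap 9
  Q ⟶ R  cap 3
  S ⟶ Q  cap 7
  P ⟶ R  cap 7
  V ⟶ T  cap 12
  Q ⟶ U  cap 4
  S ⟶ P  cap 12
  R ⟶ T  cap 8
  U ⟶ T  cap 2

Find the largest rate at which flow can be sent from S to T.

17

Augment S→P→R→T: bottleneck 7, flow now 7.
Augment S→P→U→T: bottleneck 2, flow now 9.
Augment S→P→V→T: bottleneck 3, flow now 12.
Augment S→Q→R→T: bottleneck 1, flow now 13.
Augment S→Q→R→P→V→T: bottleneck 2, flow now 15. (uses reverse residual edge)
Augment S→Q→U→P→V→T: bottleneck 2, flow now 17. (uses reverse residual edge)
No augmenting path remains; maximum flow = 17.
In the residual graph, reachable from S: {S, Q, U}.
Min-cut edges: S→P (12), Q→R (3), U→T (2); capacity 12 + 3 + 2 = 17.
This cut is saturated, so no flow can exceed 17.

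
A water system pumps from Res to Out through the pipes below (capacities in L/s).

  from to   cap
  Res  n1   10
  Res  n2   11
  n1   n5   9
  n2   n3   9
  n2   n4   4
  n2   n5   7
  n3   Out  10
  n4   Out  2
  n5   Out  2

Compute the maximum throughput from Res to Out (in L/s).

Augment Res→n1→n5→Out: bottleneck 2, flow now 2.
Augment Res→n2→n3→Out: bottleneck 9, flow now 11.
Augment Res→n2→n4→Out: bottleneck 2, flow now 13.
No augmenting path remains; maximum flow = 13.
In the residual graph, reachable from Res: {Res, n1, n5}.
Min-cut edges: Res→n2 (11), n5→Out (2); capacity 11 + 2 = 13.
This cut is saturated, so no flow can exceed 13.

13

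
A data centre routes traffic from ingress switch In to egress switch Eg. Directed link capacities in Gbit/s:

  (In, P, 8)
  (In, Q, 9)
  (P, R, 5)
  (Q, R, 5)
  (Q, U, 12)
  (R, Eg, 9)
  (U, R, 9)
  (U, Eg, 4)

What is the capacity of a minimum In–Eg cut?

13

Augment In→P→R→Eg: bottleneck 5, flow now 5.
Augment In→Q→R→Eg: bottleneck 4, flow now 9.
Augment In→Q→U→Eg: bottleneck 4, flow now 13.
No augmenting path remains; maximum flow = 13.
By max-flow min-cut, the minimum cut capacity equals the max flow.
In the residual graph, reachable from In: {In, P, Q, R, U}.
Min-cut edges: R→Eg (9), U→Eg (4); capacity 9 + 4 = 13.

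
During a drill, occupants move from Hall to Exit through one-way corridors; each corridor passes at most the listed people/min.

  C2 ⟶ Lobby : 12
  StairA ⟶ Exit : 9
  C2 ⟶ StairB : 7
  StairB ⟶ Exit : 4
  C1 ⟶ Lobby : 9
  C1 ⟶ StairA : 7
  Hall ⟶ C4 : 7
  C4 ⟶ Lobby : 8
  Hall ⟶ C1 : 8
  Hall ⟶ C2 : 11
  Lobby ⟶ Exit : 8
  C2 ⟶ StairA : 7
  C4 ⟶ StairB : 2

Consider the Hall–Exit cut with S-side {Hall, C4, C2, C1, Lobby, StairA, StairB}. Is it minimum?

Yes — it is a minimum cut (capacity 21).

Given cut capacity: 8 + 9 + 4 = 21.
Augment Hall→C4→Lobby→Exit: bottleneck 7, flow now 7.
Augment Hall→C2→Lobby→Exit: bottleneck 1, flow now 8.
Augment Hall→C2→StairA→Exit: bottleneck 7, flow now 15.
Augment Hall→C2→StairB→Exit: bottleneck 3, flow now 18.
Augment Hall→C1→StairA→Exit: bottleneck 2, flow now 20.
Augment Hall→C1→Lobby→C4→StairB→Exit: bottleneck 1, flow now 21. (uses reverse residual edge)
No augmenting path remains; maximum flow = 21.
Cut capacity 21 equals the max flow, so it is a minimum cut.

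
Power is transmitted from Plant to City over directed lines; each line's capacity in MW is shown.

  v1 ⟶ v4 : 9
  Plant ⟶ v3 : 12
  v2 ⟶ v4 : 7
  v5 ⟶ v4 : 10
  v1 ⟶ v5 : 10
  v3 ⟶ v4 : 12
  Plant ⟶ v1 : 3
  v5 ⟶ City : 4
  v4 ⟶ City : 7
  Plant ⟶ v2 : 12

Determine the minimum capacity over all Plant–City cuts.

10

Augment Plant→v1→v4→City: bottleneck 3, flow now 3.
Augment Plant→v2→v4→City: bottleneck 4, flow now 7.
Augment Plant→v2→v4→v1→v5→City: bottleneck 3, flow now 10. (uses reverse residual edge)
No augmenting path remains; maximum flow = 10.
By max-flow min-cut, the minimum cut capacity equals the max flow.
In the residual graph, reachable from Plant: {Plant, v2, v3, v4}.
Min-cut edges: Plant→v1 (3), v4→City (7); capacity 3 + 7 = 10.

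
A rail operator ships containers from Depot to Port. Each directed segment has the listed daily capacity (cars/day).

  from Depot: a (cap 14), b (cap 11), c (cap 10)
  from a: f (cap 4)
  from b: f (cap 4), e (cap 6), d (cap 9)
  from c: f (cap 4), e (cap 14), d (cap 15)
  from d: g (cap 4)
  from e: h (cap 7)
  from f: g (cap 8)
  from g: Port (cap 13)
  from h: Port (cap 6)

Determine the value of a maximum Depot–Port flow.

18

Augment Depot→a→f→g→Port: bottleneck 4, flow now 4.
Augment Depot→b→d→g→Port: bottleneck 4, flow now 8.
Augment Depot→b→e→h→Port: bottleneck 6, flow now 14.
Augment Depot→b→f→g→Port: bottleneck 1, flow now 15.
Augment Depot→c→f→g→Port: bottleneck 3, flow now 18.
No augmenting path remains; maximum flow = 18.
In the residual graph, reachable from Depot: {Depot, a, b, c, d, e, f, h}.
Min-cut edges: d→g (4), f→g (8), h→Port (6); capacity 4 + 8 + 6 = 18.
This cut is saturated, so no flow can exceed 18.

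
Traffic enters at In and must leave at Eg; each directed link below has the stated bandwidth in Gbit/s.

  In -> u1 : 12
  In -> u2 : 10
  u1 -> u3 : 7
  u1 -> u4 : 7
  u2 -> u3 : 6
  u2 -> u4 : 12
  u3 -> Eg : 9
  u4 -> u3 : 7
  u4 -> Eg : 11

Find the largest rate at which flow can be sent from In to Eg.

20

Augment In→u1→u3→Eg: bottleneck 7, flow now 7.
Augment In→u1→u4→Eg: bottleneck 5, flow now 12.
Augment In→u2→u3→Eg: bottleneck 2, flow now 14.
Augment In→u2→u4→Eg: bottleneck 6, flow now 20.
No augmenting path remains; maximum flow = 20.
In the residual graph, reachable from In: {In, u1, u2, u3, u4}.
Min-cut edges: u3→Eg (9), u4→Eg (11); capacity 9 + 11 = 20.
This cut is saturated, so no flow can exceed 20.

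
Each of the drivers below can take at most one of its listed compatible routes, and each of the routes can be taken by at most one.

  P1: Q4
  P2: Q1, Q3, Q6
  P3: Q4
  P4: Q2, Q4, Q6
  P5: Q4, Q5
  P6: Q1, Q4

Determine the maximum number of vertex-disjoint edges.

5

Unit-capacity flow: source→left, listed edges, right→sink; max matching = max flow.
Augmenting path P1→Q4 (+1); matched 1.
Augmenting path P2→Q1 (+1); matched 2.
Augmenting path P4→Q2 (+1); matched 3.
Augmenting path P5→Q5 (+1); matched 4.
Augmenting path P6→Q1→P2→Q3 (+1); matched 5.
No augmenting path remains; maximum matching = 5.
König certificate: {P2, P4, P5, P6, Q4} is a vertex cover of size 5 (every listed pair touches it), so no matching can be larger.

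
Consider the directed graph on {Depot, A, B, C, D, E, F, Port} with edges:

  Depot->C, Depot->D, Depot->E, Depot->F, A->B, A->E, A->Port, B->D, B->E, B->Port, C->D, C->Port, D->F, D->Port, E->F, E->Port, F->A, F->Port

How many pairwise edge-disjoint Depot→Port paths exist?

Assign every edge capacity 1; by Menger, the answer equals the max flow.
Path Depot→C→Port (+1); total 1.
Path Depot→D→Port (+1); total 2.
Path Depot→E→Port (+1); total 3.
Path Depot→F→Port (+1); total 4.
No residual Depot→Port path; max flow = 4.
Certifying cut of size 4: {Depot→C, Depot→D, Depot→E, Depot→F}.

4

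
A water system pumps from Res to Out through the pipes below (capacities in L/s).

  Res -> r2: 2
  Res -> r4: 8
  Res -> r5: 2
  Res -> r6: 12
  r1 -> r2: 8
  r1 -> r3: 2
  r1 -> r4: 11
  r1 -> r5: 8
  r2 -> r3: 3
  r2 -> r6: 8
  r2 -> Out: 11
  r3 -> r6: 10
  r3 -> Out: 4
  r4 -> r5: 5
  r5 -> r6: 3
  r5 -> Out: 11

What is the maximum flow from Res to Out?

9

Augment Res→r2→Out: bottleneck 2, flow now 2.
Augment Res→r5→Out: bottleneck 2, flow now 4.
Augment Res→r4→r5→Out: bottleneck 5, flow now 9.
No augmenting path remains; maximum flow = 9.
In the residual graph, reachable from Res: {Res, r4, r6}.
Min-cut edges: Res→r2 (2), Res→r5 (2), r4→r5 (5); capacity 2 + 2 + 5 = 9.
This cut is saturated, so no flow can exceed 9.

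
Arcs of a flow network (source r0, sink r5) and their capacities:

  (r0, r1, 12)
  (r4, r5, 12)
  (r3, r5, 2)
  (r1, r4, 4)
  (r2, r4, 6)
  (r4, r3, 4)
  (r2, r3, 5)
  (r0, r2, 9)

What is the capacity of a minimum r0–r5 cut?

12

Augment r0→r1→r4→r5: bottleneck 4, flow now 4.
Augment r0→r2→r3→r5: bottleneck 2, flow now 6.
Augment r0→r2→r4→r5: bottleneck 6, flow now 12.
No augmenting path remains; maximum flow = 12.
By max-flow min-cut, the minimum cut capacity equals the max flow.
In the residual graph, reachable from r0: {r0, r1, r2, r3}.
Min-cut edges: r1→r4 (4), r2→r4 (6), r3→r5 (2); capacity 4 + 6 + 2 = 12.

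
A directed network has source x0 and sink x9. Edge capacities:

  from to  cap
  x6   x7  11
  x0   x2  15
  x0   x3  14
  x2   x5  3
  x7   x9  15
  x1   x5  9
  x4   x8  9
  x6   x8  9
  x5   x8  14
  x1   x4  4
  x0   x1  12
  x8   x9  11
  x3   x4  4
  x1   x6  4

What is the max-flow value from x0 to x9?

15

Augment x0→x1→x4→x8→x9: bottleneck 4, flow now 4.
Augment x0→x1→x5→x8→x9: bottleneck 7, flow now 11.
Augment x0→x1→x6→x7→x9: bottleneck 1, flow now 12.
Augment x0→x2→x5→x1→x6→x7→x9: bottleneck 3, flow now 15. (uses reverse residual edge)
No augmenting path remains; maximum flow = 15.
In the residual graph, reachable from x0: {x0, x1, x2, x3, x4, x5, x8}.
Min-cut edges: x1→x6 (4), x8→x9 (11); capacity 4 + 11 = 15.
This cut is saturated, so no flow can exceed 15.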